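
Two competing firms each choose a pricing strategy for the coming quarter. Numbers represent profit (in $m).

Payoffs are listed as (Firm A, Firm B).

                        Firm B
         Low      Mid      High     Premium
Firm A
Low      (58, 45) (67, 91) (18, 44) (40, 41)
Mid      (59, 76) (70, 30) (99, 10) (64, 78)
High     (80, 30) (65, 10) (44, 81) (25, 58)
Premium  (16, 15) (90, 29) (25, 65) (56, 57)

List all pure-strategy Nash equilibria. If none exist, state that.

Mark each player's best response to every combination of opponents' strategies; a profile where every player is best-responding is a pure Nash equilibrium.
Firm A against Low: payoffs 58, 59, 80, 16 → best response High.
Firm A against Mid: payoffs 67, 70, 65, 90 → best response Premium.
Firm A against High: payoffs 18, 99, 44, 25 → best response Mid.
Firm A against Premium: payoffs 40, 64, 25, 56 → best response Mid.
Firm B against Low: payoffs 45, 91, 44, 41 → best response Mid.
Firm B against Mid: payoffs 76, 30, 10, 78 → best response Premium.
Firm B against High: payoffs 30, 10, 81, 58 → best response High.
Firm B against Premium: payoffs 15, 29, 65, 57 → best response High.
Mutual best responses: (Mid, Premium).

The unique pure-strategy Nash equilibrium is (Mid, Premium).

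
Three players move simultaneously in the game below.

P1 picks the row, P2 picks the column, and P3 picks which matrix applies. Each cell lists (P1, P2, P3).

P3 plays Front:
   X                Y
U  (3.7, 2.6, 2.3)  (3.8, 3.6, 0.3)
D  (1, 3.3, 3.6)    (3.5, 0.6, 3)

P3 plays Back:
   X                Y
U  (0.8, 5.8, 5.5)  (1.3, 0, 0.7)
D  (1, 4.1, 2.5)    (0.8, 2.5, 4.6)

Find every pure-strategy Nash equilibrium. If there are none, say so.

Check each profile: it is a Nash equilibrium iff no player can strictly gain by switching unilaterally.
(U, X, Front): P2 can switch to Y (2.6 → 3.6). Not NE.
(U, X, Back): P1 can switch to D (0.8 → 1). Not NE.
(U, Y, Front): P3 can switch to Back (0.3 → 0.7). Not NE.
(U, Y, Back): P2 can switch to X (0 → 5.8). Not NE.
(D, X, Front): P1 can switch to U (1 → 3.7). Not NE.
(D, X, Back): P3 can switch to Front (2.5 → 3.6). Not NE.
(D, Y, Front): P1 can switch to U (3.5 → 3.8). Not NE.
(D, Y, Back): P1 can switch to U (0.8 → 1.3). Not NE.

This game has no pure Nash equilibrium.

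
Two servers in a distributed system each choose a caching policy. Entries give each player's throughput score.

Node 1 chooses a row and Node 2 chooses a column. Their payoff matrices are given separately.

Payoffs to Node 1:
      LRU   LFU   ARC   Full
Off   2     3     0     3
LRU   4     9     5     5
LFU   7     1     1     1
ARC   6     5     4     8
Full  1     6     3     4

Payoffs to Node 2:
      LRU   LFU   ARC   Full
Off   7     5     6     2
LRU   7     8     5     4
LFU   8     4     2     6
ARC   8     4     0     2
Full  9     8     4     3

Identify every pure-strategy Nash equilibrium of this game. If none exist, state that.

Pure-strategy Nash equilibria: (LRU, LFU) and (LFU, LRU)

For each player, find the best response to each opponent profile; mutual best responses are the pure NE.
Node 1 against LRU: payoffs 2, 4, 7, 6, 1 → best response LFU.
Node 1 against LFU: payoffs 3, 9, 1, 5, 6 → best response LRU.
Node 1 against ARC: payoffs 0, 5, 1, 4, 3 → best response LRU.
Node 1 against Full: payoffs 3, 5, 1, 8, 4 → best response ARC.
Node 2 against Off: payoffs 7, 5, 6, 2 → best response LRU.
Node 2 against LRU: payoffs 7, 8, 5, 4 → best response LFU.
Node 2 against LFU: payoffs 8, 4, 2, 6 → best response LRU.
Node 2 against ARC: payoffs 8, 4, 0, 2 → best response LRU.
Node 2 against Full: payoffs 9, 8, 4, 3 → best response LRU.
Mutual best responses: (LRU, LFU); (LFU, LRU).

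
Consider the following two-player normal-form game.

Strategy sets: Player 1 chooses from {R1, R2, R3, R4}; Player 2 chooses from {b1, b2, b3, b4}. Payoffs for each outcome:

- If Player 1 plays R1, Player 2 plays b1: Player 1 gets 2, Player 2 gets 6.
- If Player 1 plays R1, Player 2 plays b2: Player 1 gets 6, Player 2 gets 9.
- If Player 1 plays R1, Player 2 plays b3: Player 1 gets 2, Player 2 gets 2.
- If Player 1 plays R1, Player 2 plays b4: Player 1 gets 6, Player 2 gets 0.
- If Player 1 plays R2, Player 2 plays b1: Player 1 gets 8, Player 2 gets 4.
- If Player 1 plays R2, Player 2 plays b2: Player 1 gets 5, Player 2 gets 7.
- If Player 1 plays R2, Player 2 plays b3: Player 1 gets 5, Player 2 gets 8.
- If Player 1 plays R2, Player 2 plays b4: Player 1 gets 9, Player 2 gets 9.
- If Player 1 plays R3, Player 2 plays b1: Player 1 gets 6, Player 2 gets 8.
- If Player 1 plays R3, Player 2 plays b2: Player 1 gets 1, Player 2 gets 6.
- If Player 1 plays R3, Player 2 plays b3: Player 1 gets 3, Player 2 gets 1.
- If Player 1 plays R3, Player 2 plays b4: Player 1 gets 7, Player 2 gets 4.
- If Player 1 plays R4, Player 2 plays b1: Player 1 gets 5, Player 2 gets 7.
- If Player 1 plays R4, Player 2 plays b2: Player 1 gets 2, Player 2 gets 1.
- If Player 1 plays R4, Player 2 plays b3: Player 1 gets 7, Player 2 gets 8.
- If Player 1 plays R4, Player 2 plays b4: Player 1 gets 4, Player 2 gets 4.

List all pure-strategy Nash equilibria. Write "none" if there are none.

(R1, b2) and (R2, b4) and (R4, b3)

Mark each player's best response to every combination of opponents' strategies; a profile where every player is best-responding is a pure Nash equilibrium.
Player 1 against b1: payoffs 2, 8, 6, 5 → best response R2.
Player 1 against b2: payoffs 6, 5, 1, 2 → best response R1.
Player 1 against b3: payoffs 2, 5, 3, 7 → best response R4.
Player 1 against b4: payoffs 6, 9, 7, 4 → best response R2.
Player 2 against R1: payoffs 6, 9, 2, 0 → best response b2.
Player 2 against R2: payoffs 4, 7, 8, 9 → best response b4.
Player 2 against R3: payoffs 8, 6, 1, 4 → best response b1.
Player 2 against R4: payoffs 7, 1, 8, 4 → best response b3.
Mutual best responses: (R1, b2); (R2, b4); (R4, b3).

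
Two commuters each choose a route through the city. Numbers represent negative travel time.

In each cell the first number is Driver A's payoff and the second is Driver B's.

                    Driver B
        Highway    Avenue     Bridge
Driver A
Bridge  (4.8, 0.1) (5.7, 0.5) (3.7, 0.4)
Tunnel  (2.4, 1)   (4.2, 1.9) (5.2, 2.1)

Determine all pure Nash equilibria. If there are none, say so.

Driver A against Highway: payoffs 4.8, 2.4 → best response Bridge.
Driver A against Avenue: payoffs 5.7, 4.2 → best response Bridge.
Driver A against Bridge: payoffs 3.7, 5.2 → best response Tunnel.
Driver B against Bridge: payoffs 0.1, 0.5, 0.4 → best response Avenue.
Driver B against Tunnel: payoffs 1, 1.9, 2.1 → best response Bridge.
Mutual best responses: (Bridge, Avenue); (Tunnel, Bridge).

(Bridge, Avenue), (Tunnel, Bridge)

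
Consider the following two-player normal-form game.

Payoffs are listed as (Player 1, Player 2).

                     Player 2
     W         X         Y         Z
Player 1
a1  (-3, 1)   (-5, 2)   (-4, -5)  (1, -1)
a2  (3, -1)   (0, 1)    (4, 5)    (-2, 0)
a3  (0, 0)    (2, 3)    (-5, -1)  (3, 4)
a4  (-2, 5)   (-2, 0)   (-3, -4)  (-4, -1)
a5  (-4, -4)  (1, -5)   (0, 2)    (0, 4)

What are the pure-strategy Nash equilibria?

The pure Nash equilibria are (a2, Y); (a3, Z).

Player 1 against W: payoffs -3, 3, 0, -2, -4 → best response a2.
Player 1 against X: payoffs -5, 0, 2, -2, 1 → best response a3.
Player 1 against Y: payoffs -4, 4, -5, -3, 0 → best response a2.
Player 1 against Z: payoffs 1, -2, 3, -4, 0 → best response a3.
Player 2 against a1: payoffs 1, 2, -5, -1 → best response X.
Player 2 against a2: payoffs -1, 1, 5, 0 → best response Y.
Player 2 against a3: payoffs 0, 3, -1, 4 → best response Z.
Player 2 against a4: payoffs 5, 0, -4, -1 → best response W.
Player 2 against a5: payoffs -4, -5, 2, 4 → best response Z.
Mutual best responses: (a2, Y); (a3, Z).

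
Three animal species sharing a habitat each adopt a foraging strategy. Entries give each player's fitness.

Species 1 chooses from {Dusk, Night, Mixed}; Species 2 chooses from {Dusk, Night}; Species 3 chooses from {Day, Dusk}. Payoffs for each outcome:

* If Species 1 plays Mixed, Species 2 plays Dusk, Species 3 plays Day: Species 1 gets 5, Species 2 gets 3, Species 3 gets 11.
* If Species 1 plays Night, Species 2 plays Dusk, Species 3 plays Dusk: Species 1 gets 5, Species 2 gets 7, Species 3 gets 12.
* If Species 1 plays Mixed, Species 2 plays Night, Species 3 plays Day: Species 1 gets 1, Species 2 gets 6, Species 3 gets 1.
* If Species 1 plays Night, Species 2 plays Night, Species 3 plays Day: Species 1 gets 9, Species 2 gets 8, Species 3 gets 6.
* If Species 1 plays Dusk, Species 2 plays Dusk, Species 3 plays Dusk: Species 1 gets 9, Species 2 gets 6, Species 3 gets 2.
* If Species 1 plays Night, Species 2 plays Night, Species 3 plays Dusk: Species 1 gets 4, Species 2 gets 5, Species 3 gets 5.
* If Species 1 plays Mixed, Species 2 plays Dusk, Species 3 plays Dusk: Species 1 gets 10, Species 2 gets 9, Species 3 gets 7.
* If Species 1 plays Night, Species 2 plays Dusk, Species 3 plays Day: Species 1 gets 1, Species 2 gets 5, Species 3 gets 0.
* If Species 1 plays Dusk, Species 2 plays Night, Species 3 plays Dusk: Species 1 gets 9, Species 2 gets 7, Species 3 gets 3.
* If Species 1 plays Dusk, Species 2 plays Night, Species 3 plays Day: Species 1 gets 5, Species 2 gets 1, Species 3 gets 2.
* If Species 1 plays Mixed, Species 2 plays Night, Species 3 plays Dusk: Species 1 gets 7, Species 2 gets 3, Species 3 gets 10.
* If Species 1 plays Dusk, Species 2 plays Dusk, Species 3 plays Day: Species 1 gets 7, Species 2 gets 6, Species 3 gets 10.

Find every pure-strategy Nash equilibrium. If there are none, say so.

(Dusk, Dusk, Day): Species 1 gets 7, best alternative 5; Species 2 gets 6, best alternative 1; Species 3 gets 10, best alternative 2. No profitable deviation — NE.
(Dusk, Dusk, Dusk): Species 1 can switch to Mixed (9 → 10). Not NE.
(Dusk, Night, Day): Species 1 can switch to Night (5 → 9). Not NE.
(Dusk, Night, Dusk): Species 1 gets 9, best alternative 7; Species 2 gets 7, best alternative 6; Species 3 gets 3, best alternative 2. No profitable deviation — NE.
(Night, Dusk, Day): Species 1 can switch to Dusk (1 → 7). Not NE.
(Night, Dusk, Dusk): Species 1 can switch to Dusk (5 → 9). Not NE.
(Night, Night, Day): Species 1 gets 9, best alternative 5; Species 2 gets 8, best alternative 5; Species 3 gets 6, best alternative 5. No profitable deviation — NE.
(Night, Night, Dusk): Species 1 can switch to Dusk (4 → 9). Not NE.
(Mixed, Dusk, Day): Species 1 can switch to Dusk (5 → 7). Not NE.
(The remaining 3 profiles each have a profitable deviation by the same check.)

Pure-strategy Nash equilibria: (Dusk, Dusk, Day); (Dusk, Night, Dusk); (Night, Night, Day)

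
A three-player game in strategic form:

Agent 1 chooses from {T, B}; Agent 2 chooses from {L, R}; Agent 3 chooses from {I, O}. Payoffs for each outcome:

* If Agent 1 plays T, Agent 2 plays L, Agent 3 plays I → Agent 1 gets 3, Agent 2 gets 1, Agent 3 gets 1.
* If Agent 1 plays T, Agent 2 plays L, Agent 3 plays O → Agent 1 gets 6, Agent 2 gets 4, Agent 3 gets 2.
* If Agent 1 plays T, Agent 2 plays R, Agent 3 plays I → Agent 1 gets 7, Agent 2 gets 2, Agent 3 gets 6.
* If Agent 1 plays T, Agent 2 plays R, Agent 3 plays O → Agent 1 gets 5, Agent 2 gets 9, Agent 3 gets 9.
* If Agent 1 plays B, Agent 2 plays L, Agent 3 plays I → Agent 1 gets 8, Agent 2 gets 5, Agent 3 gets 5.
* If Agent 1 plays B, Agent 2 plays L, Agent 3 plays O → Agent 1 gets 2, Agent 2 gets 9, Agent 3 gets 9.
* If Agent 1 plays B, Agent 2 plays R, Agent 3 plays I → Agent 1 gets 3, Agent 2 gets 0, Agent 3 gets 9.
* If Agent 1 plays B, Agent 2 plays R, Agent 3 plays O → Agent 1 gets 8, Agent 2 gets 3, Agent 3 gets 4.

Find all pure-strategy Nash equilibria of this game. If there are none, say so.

This game has no pure Nash equilibrium.

Mark each player's best response to every combination of opponents' strategies; a profile where every player is best-responding is a pure Nash equilibrium.
Agent 1 against (L, I): payoffs 3, 8 → best response B.
Agent 1 against (L, O): payoffs 6, 2 → best response T.
Agent 1 against (R, I): payoffs 7, 3 → best response T.
Agent 1 against (R, O): payoffs 5, 8 → best response B.
Agent 2 against (T, I): payoffs 1, 2 → best response R.
Agent 2 against (T, O): payoffs 4, 9 → best response R.
Agent 2 against (B, I): payoffs 5, 0 → best response L.
Agent 2 against (B, O): payoffs 9, 3 → best response L.
Agent 3 against (T, L): payoffs 1, 2 → best response O.
Agent 3 against (T, R): payoffs 6, 9 → best response O.
Agent 3 against (B, L): payoffs 5, 9 → best response O.
Agent 3 against (B, R): payoffs 9, 4 → best response I.
No profile is a mutual best response for all players.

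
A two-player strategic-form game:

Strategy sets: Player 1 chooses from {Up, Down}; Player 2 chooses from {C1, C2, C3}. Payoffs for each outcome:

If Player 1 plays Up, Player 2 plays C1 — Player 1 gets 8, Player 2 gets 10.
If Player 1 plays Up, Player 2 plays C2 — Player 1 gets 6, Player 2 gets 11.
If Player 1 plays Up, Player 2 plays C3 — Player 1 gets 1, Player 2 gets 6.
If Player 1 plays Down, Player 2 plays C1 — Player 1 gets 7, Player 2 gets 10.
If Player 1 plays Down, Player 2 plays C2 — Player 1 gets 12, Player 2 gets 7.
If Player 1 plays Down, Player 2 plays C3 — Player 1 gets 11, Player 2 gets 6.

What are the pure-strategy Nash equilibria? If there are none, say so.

This game has no pure Nash equilibrium.

(Up, C1): Player 2 can switch to C2 (10 → 11). Not NE.
(Up, C2): Player 1 can switch to Down (6 → 12). Not NE.
(Up, C3): Player 1 can switch to Down (1 → 11). Not NE.
(Down, C1): Player 1 can switch to Up (7 → 8). Not NE.
(Down, C2): Player 2 can switch to C1 (7 → 10). Not NE.
(Down, C3): Player 2 can switch to C1 (6 → 10). Not NE.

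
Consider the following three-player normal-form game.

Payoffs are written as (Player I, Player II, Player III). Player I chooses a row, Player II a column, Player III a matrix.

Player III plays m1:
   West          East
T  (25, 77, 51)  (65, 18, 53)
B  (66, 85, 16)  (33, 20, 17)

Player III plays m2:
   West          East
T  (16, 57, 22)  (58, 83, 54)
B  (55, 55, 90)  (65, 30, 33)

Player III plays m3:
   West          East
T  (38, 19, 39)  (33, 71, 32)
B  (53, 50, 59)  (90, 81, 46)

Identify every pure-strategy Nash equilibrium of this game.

The pure Nash equilibria are (B, West, m2); (B, East, m3).

(T, West, m1): Player I can switch to B (25 → 66). Not NE.
(T, West, m2): Player I can switch to B (16 → 55). Not NE.
(T, West, m3): Player I can switch to B (38 → 53). Not NE.
(T, East, m1): Player II can switch to West (18 → 77). Not NE.
(T, East, m2): Player I can switch to B (58 → 65). Not NE.
(T, East, m3): Player I can switch to B (33 → 90). Not NE.
(B, West, m1): Player III can switch to m2 (16 → 90). Not NE.
(B, West, m2): Player I gets 55, best alternative 16; Player II gets 55, best alternative 30; Player III gets 90, best alternative 59. No profitable deviation — NE.
(B, West, m3): Player II can switch to East (50 → 81). Not NE.
(B, East, m1): Player I can switch to T (33 → 65). Not NE.
(B, East, m2): Player II can switch to West (30 → 55). Not NE.
(B, East, m3): Player I gets 90, best alternative 33; Player II gets 81, best alternative 50; Player III gets 46, best alternative 33. No profitable deviation — NE.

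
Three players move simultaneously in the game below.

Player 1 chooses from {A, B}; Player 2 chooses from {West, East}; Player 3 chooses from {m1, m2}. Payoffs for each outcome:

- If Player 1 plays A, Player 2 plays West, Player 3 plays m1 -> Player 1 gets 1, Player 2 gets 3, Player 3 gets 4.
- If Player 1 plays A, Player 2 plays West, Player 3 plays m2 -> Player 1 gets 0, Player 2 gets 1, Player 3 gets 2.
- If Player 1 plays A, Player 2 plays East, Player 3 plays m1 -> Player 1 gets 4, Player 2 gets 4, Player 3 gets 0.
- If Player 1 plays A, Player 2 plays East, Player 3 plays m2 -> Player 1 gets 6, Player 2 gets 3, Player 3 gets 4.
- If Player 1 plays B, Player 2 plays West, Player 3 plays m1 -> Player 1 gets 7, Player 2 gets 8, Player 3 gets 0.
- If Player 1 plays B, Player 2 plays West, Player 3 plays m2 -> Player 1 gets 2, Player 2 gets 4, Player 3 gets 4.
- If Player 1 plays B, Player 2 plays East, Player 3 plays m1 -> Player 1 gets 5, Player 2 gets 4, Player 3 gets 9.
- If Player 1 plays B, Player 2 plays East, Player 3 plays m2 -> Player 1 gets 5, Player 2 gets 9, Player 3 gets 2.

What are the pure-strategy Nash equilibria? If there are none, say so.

Pure NE: (A, East, m2)

Player 1 against (West, m1): payoffs 1, 7 → best response B.
Player 1 against (West, m2): payoffs 0, 2 → best response B.
Player 1 against (East, m1): payoffs 4, 5 → best response B.
Player 1 against (East, m2): payoffs 6, 5 → best response A.
Player 2 against (A, m1): payoffs 3, 4 → best response East.
Player 2 against (A, m2): payoffs 1, 3 → best response East.
Player 2 against (B, m1): payoffs 8, 4 → best response West.
Player 2 against (B, m2): payoffs 4, 9 → best response East.
Player 3 against (A, West): payoffs 4, 2 → best response m1.
Player 3 against (A, East): payoffs 0, 4 → best response m2.
Player 3 against (B, West): payoffs 0, 4 → best response m2.
Player 3 against (B, East): payoffs 9, 2 → best response m1.
Mutual best responses: (A, East, m2).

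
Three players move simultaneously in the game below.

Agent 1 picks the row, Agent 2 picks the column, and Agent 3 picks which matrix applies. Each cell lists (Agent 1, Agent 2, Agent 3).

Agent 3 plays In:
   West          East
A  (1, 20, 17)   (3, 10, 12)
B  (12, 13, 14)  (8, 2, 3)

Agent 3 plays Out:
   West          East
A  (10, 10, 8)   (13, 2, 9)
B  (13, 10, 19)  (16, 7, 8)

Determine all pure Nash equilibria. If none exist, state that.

(B, West, Out)

Mark each player's best response to every combination of opponents' strategies; a profile where every player is best-responding is a pure Nash equilibrium.
Agent 1 against (West, In): payoffs 1, 12 → best response B.
Agent 1 against (West, Out): payoffs 10, 13 → best response B.
Agent 1 against (East, In): payoffs 3, 8 → best response B.
Agent 1 against (East, Out): payoffs 13, 16 → best response B.
Agent 2 against (A, In): payoffs 20, 10 → best response West.
Agent 2 against (A, Out): payoffs 10, 2 → best response West.
Agent 2 against (B, In): payoffs 13, 2 → best response West.
Agent 2 against (B, Out): payoffs 10, 7 → best response West.
Agent 3 against (A, West): payoffs 17, 8 → best response In.
Agent 3 against (A, East): payoffs 12, 9 → best response In.
Agent 3 against (B, West): payoffs 14, 19 → best response Out.
Agent 3 against (B, East): payoffs 3, 8 → best response Out.
Mutual best responses: (B, West, Out).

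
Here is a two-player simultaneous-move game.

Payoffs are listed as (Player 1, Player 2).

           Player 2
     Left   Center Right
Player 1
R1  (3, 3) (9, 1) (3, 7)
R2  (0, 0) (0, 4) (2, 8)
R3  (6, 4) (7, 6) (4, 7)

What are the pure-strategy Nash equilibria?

Pure NE: (R3, Right)

Mark each player's best response to every combination of opponents' strategies; a profile where every player is best-responding is a pure Nash equilibrium.
Player 1 against Left: payoffs 3, 0, 6 → best response R3.
Player 1 against Center: payoffs 9, 0, 7 → best response R1.
Player 1 against Right: payoffs 3, 2, 4 → best response R3.
Player 2 against R1: payoffs 3, 1, 7 → best response Right.
Player 2 against R2: payoffs 0, 4, 8 → best response Right.
Player 2 against R3: payoffs 4, 6, 7 → best response Right.
Mutual best responses: (R3, Right).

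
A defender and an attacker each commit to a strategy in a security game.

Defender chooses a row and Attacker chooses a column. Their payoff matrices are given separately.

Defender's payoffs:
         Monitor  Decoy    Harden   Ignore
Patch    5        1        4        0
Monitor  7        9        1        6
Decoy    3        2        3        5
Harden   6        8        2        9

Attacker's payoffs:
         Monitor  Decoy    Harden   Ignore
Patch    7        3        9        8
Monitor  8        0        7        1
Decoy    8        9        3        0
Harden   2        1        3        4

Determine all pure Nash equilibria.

(Patch, Harden) and (Monitor, Monitor) and (Harden, Ignore)

(Patch, Monitor): Defender can switch to Monitor (5 → 7). Not NE.
(Patch, Decoy): Defender can switch to Monitor (1 → 9). Not NE.
(Patch, Harden): Defender gets 4, best alternative 3; Attacker gets 9, best alternative 8. No profitable deviation — NE.
(Patch, Ignore): Defender can switch to Monitor (0 → 6). Not NE.
(Monitor, Monitor): Defender gets 7, best alternative 6; Attacker gets 8, best alternative 7. No profitable deviation — NE.
(Monitor, Decoy): Attacker can switch to Monitor (0 → 8). Not NE.
(Monitor, Harden): Defender can switch to Patch (1 → 4). Not NE.
(Monitor, Ignore): Defender can switch to Harden (6 → 9). Not NE.
(Decoy, Monitor): Defender can switch to Patch (3 → 5). Not NE.
(Decoy, Decoy): Defender can switch to Monitor (2 → 9). Not NE.
(Harden, Ignore): Defender gets 9, best alternative 6; Attacker gets 4, best alternative 3. No profitable deviation — NE.
(The remaining 5 profiles each have a profitable deviation by the same check.)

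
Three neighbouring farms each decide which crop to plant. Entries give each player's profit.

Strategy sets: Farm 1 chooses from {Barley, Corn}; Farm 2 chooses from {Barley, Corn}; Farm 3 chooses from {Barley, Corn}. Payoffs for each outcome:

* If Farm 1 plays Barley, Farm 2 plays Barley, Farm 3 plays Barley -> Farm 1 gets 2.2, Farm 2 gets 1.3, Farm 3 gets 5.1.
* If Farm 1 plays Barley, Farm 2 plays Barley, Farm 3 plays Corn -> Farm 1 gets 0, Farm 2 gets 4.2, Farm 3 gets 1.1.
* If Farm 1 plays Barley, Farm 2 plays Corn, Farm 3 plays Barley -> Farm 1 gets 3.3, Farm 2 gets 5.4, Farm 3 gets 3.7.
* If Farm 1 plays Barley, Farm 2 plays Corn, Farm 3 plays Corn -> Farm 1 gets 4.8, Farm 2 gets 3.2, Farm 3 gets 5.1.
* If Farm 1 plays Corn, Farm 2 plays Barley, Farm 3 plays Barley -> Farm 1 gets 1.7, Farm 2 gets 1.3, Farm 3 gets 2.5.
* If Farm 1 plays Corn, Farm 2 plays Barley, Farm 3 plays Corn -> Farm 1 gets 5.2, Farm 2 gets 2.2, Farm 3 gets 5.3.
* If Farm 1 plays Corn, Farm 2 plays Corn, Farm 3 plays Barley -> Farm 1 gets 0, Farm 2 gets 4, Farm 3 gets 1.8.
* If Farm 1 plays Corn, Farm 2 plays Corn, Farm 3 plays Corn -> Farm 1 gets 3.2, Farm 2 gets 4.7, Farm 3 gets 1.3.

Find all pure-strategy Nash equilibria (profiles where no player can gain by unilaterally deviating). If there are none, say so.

none

Mark each player's best response to every combination of opponents' strategies; a profile where every player is best-responding is a pure Nash equilibrium.
Farm 1 against (Barley, Barley): payoffs 2.2, 1.7 → best response Barley.
Farm 1 against (Barley, Corn): payoffs 0, 5.2 → best response Corn.
Farm 1 against (Corn, Barley): payoffs 3.3, 0 → best response Barley.
Farm 1 against (Corn, Corn): payoffs 4.8, 3.2 → best response Barley.
Farm 2 against (Barley, Barley): payoffs 1.3, 5.4 → best response Corn.
Farm 2 against (Barley, Corn): payoffs 4.2, 3.2 → best response Barley.
Farm 2 against (Corn, Barley): payoffs 1.3, 4 → best response Corn.
Farm 2 against (Corn, Corn): payoffs 2.2, 4.7 → best response Corn.
Farm 3 against (Barley, Barley): payoffs 5.1, 1.1 → best response Barley.
Farm 3 against (Barley, Corn): payoffs 3.7, 5.1 → best response Corn.
Farm 3 against (Corn, Barley): payoffs 2.5, 5.3 → best response Corn.
Farm 3 against (Corn, Corn): payoffs 1.8, 1.3 → best response Barley.
No profile is a mutual best response for all players.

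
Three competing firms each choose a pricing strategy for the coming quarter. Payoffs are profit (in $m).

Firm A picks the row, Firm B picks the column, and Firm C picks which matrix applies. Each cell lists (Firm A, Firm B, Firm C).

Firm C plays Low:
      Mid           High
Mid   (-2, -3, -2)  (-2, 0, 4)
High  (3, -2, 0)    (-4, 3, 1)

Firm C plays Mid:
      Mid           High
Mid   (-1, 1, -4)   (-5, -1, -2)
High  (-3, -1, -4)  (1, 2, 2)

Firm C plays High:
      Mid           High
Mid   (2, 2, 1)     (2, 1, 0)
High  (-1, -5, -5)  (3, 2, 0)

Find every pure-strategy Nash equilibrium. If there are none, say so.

(Mid, Mid, High); (Mid, High, Low); (High, High, Mid)

Firm A against (Mid, Low): payoffs -2, 3 → best response High.
Firm A against (Mid, Mid): payoffs -1, -3 → best response Mid.
Firm A against (Mid, High): payoffs 2, -1 → best response Mid.
Firm A against (High, Low): payoffs -2, -4 → best response Mid.
Firm A against (High, Mid): payoffs -5, 1 → best response High.
Firm A against (High, High): payoffs 2, 3 → best response High.
Firm B against (Mid, Low): payoffs -3, 0 → best response High.
Firm B against (Mid, Mid): payoffs 1, -1 → best response Mid.
Firm B against (Mid, High): payoffs 2, 1 → best response Mid.
Firm B against (High, Low): payoffs -2, 3 → best response High.
Firm B against (High, Mid): payoffs -1, 2 → best response High.
Firm B against (High, High): payoffs -5, 2 → best response High.
Firm C against (Mid, Mid): payoffs -2, -4, 1 → best response High.
Firm C against (Mid, High): payoffs 4, -2, 0 → best response Low.
Firm C against (High, Mid): payoffs 0, -4, -5 → best response Low.
Firm C against (High, High): payoffs 1, 2, 0 → best response Mid.
Mutual best responses: (Mid, Mid, High); (Mid, High, Low); (High, High, Mid).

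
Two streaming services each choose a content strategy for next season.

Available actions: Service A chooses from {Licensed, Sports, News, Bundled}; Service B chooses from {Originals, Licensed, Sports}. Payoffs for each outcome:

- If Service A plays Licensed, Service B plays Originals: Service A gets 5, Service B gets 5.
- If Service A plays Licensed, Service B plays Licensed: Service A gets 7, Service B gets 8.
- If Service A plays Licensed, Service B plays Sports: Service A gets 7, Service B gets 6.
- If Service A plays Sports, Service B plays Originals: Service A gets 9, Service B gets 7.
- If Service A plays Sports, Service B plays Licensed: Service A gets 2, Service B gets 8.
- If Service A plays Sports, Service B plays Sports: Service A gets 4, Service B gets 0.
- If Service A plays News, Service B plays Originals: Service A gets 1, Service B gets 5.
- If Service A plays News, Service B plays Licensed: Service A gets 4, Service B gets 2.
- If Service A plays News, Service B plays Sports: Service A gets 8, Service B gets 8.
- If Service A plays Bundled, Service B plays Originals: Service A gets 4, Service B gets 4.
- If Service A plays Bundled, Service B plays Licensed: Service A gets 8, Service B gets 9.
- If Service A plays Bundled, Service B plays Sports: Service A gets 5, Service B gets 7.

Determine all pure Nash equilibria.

Check each profile: it is a Nash equilibrium iff no player can strictly gain by switching unilaterally.
(Licensed, Originals): Service A can switch to Sports (5 → 9). Not NE.
(Licensed, Licensed): Service A can switch to Bundled (7 → 8). Not NE.
(Licensed, Sports): Service A can switch to News (7 → 8). Not NE.
(Sports, Originals): Service B can switch to Licensed (7 → 8). Not NE.
(Sports, Licensed): Service A can switch to Licensed (2 → 7). Not NE.
(Sports, Sports): Service A can switch to Licensed (4 → 7). Not NE.
(News, Originals): Service A can switch to Licensed (1 → 5). Not NE.
(News, Licensed): Service A can switch to Licensed (4 → 7). Not NE.
(News, Sports): Service A gets 8, best alternative 7; Service B gets 8, best alternative 5. No profitable deviation — NE.
(Bundled, Licensed): Service A gets 8, best alternative 7; Service B gets 9, best alternative 7. No profitable deviation — NE.
(The remaining 2 profiles each have a profitable deviation by the same check.)

The pure Nash equilibria are (News, Sports) and (Bundled, Licensed).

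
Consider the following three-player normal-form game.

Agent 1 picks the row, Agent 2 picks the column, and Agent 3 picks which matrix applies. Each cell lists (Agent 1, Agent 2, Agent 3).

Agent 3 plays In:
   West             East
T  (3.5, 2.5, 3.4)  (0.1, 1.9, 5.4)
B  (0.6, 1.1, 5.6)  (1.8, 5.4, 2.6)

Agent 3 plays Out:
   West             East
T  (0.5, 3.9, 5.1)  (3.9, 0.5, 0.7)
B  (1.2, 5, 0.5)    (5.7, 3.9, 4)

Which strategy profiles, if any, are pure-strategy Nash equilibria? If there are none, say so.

Agent 1 against (West, In): payoffs 3.5, 0.6 → best response T.
Agent 1 against (West, Out): payoffs 0.5, 1.2 → best response B.
Agent 1 against (East, In): payoffs 0.1, 1.8 → best response B.
Agent 1 against (East, Out): payoffs 3.9, 5.7 → best response B.
Agent 2 against (T, In): payoffs 2.5, 1.9 → best response West.
Agent 2 against (T, Out): payoffs 3.9, 0.5 → best response West.
Agent 2 against (B, In): payoffs 1.1, 5.4 → best response East.
Agent 2 against (B, Out): payoffs 5, 3.9 → best response West.
Agent 3 against (T, West): payoffs 3.4, 5.1 → best response Out.
Agent 3 against (T, East): payoffs 5.4, 0.7 → best response In.
Agent 3 against (B, West): payoffs 5.6, 0.5 → best response In.
Agent 3 against (B, East): payoffs 2.6, 4 → best response Out.
No profile is a mutual best response for all players.

There is no pure-strategy Nash equilibrium.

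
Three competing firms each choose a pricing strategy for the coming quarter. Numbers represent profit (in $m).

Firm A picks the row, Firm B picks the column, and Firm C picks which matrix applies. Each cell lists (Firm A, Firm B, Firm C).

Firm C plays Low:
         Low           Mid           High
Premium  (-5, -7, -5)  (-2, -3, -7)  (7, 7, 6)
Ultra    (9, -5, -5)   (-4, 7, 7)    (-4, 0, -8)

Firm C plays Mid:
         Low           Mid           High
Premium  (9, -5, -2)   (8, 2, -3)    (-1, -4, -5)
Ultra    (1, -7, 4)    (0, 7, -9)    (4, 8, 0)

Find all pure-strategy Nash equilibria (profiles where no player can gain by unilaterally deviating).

Firm A against (Low, Low): payoffs -5, 9 → best response Ultra.
Firm A against (Low, Mid): payoffs 9, 1 → best response Premium.
Firm A against (Mid, Low): payoffs -2, -4 → best response Premium.
Firm A against (Mid, Mid): payoffs 8, 0 → best response Premium.
Firm A against (High, Low): payoffs 7, -4 → best response Premium.
Firm A against (High, Mid): payoffs -1, 4 → best response Ultra.
Firm B against (Premium, Low): payoffs -7, -3, 7 → best response High.
Firm B against (Premium, Mid): payoffs -5, 2, -4 → best response Mid.
Firm B against (Ultra, Low): payoffs -5, 7, 0 → best response Mid.
Firm B against (Ultra, Mid): payoffs -7, 7, 8 → best response High.
Firm C against (Premium, Low): payoffs -5, -2 → best response Mid.
Firm C against (Premium, Mid): payoffs -7, -3 → best response Mid.
Firm C against (Premium, High): payoffs 6, -5 → best response Low.
Firm C against (Ultra, Low): payoffs -5, 4 → best response Mid.
Firm C against (Ultra, Mid): payoffs 7, -9 → best response Low.
Firm C against (Ultra, High): payoffs -8, 0 → best response Mid.
Mutual best responses: (Premium, Mid, Mid); (Premium, High, Low); (Ultra, High, Mid).

The pure Nash equilibria are (Premium, Mid, Mid), (Premium, High, Low), (Ultra, High, Mid).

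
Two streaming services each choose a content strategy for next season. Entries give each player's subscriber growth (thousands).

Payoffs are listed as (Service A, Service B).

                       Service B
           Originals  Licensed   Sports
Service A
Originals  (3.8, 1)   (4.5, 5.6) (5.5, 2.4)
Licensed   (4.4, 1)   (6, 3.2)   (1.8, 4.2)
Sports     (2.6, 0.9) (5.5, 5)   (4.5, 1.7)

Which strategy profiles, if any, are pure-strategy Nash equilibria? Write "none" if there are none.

This game has no pure Nash equilibrium.

(Originals, Originals): Service A can switch to Licensed (3.8 → 4.4). Not NE.
(Originals, Licensed): Service A can switch to Licensed (4.5 → 6). Not NE.
(Originals, Sports): Service B can switch to Licensed (2.4 → 5.6). Not NE.
(Licensed, Originals): Service B can switch to Licensed (1 → 3.2). Not NE.
(Licensed, Licensed): Service B can switch to Sports (3.2 → 4.2). Not NE.
(Licensed, Sports): Service A can switch to Originals (1.8 → 5.5). Not NE.
(Sports, Originals): Service A can switch to Originals (2.6 → 3.8). Not NE.
(Sports, Licensed): Service A can switch to Licensed (5.5 → 6). Not NE.
(Sports, Sports): Service A can switch to Originals (4.5 → 5.5). Not NE.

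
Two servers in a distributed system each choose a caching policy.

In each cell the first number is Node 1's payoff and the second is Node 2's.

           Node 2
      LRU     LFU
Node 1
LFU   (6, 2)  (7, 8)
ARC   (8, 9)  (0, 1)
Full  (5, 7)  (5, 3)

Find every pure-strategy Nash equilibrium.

Mark each player's best response to every combination of opponents' strategies; a profile where every player is best-responding is a pure Nash equilibrium.
Node 1 against LRU: payoffs 6, 8, 5 → best response ARC.
Node 1 against LFU: payoffs 7, 0, 5 → best response LFU.
Node 2 against LFU: payoffs 2, 8 → best response LFU.
Node 2 against ARC: payoffs 9, 1 → best response LRU.
Node 2 against Full: payoffs 7, 3 → best response LRU.
Mutual best responses: (LFU, LFU); (ARC, LRU).

Pure-strategy Nash equilibria: (LFU, LFU) and (ARC, LRU)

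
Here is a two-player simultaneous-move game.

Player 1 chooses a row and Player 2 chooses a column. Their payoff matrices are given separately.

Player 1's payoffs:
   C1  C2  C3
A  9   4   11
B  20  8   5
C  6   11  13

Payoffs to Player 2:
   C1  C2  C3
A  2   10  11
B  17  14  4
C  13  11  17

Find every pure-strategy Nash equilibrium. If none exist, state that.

(A, C1): Player 1 can switch to B (9 → 20). Not NE.
(A, C2): Player 1 can switch to B (4 → 8). Not NE.
(A, C3): Player 1 can switch to C (11 → 13). Not NE.
(B, C1): Player 1 gets 20, best alternative 9; Player 2 gets 17, best alternative 14. No profitable deviation — NE.
(B, C2): Player 1 can switch to C (8 → 11). Not NE.
(B, C3): Player 1 can switch to A (5 → 11). Not NE.
(C, C1): Player 1 can switch to A (6 → 9). Not NE.
(C, C2): Player 2 can switch to C1 (11 → 13). Not NE.
(C, C3): Player 1 gets 13, best alternative 11; Player 2 gets 17, best alternative 13. No profitable deviation — NE.

(B, C1), (C, C3)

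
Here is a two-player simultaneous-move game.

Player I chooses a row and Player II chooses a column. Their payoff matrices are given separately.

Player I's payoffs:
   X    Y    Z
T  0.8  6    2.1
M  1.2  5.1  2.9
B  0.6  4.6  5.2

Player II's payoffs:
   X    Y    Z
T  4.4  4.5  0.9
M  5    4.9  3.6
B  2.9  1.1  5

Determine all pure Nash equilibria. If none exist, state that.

(T, Y) and (M, X) and (B, Z)

For each player, find the best response to each opponent profile; mutual best responses are the pure NE.
Player I against X: payoffs 0.8, 1.2, 0.6 → best response M.
Player I against Y: payoffs 6, 5.1, 4.6 → best response T.
Player I against Z: payoffs 2.1, 2.9, 5.2 → best response B.
Player II against T: payoffs 4.4, 4.5, 0.9 → best response Y.
Player II against M: payoffs 5, 4.9, 3.6 → best response X.
Player II against B: payoffs 2.9, 1.1, 5 → best response Z.
Mutual best responses: (T, Y); (M, X); (B, Z).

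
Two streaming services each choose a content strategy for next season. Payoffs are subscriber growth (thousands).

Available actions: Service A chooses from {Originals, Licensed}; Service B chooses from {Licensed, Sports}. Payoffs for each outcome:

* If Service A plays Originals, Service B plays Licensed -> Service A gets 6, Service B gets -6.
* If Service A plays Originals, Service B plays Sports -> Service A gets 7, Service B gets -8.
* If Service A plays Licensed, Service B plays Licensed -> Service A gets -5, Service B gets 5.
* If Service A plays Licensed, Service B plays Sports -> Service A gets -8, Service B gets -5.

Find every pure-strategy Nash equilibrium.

Service A against Licensed: payoffs 6, -5 → best response Originals.
Service A against Sports: payoffs 7, -8 → best response Originals.
Service B against Originals: payoffs -6, -8 → best response Licensed.
Service B against Licensed: payoffs 5, -5 → best response Licensed.
Mutual best responses: (Originals, Licensed).

Pure NE: (Originals, Licensed)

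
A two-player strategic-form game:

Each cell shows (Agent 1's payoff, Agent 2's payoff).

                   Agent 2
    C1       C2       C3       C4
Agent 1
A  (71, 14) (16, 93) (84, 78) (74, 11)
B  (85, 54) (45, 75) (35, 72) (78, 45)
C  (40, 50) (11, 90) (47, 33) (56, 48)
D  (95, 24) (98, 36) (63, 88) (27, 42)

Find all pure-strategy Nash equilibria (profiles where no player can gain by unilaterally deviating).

Agent 1 against C1: payoffs 71, 85, 40, 95 → best response D.
Agent 1 against C2: payoffs 16, 45, 11, 98 → best response D.
Agent 1 against C3: payoffs 84, 35, 47, 63 → best response A.
Agent 1 against C4: payoffs 74, 78, 56, 27 → best response B.
Agent 2 against A: payoffs 14, 93, 78, 11 → best response C2.
Agent 2 against B: payoffs 54, 75, 72, 45 → best response C2.
Agent 2 against C: payoffs 50, 90, 33, 48 → best response C2.
Agent 2 against D: payoffs 24, 36, 88, 42 → best response C3.
No profile is a mutual best response for all players.

none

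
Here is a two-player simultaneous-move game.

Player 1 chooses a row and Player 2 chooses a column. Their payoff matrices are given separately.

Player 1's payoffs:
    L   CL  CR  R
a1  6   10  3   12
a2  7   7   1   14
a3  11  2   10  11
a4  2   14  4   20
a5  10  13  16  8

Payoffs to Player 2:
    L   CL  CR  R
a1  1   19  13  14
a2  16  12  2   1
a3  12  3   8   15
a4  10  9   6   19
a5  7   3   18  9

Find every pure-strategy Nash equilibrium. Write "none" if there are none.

(a1, L): Player 1 can switch to a2 (6 → 7). Not NE.
(a1, CL): Player 1 can switch to a4 (10 → 14). Not NE.
(a1, CR): Player 1 can switch to a3 (3 → 10). Not NE.
(a1, R): Player 1 can switch to a2 (12 → 14). Not NE.
(a2, L): Player 1 can switch to a3 (7 → 11). Not NE.
(a2, CL): Player 1 can switch to a1 (7 → 10). Not NE.
(a2, CR): Player 1 can switch to a1 (1 → 3). Not NE.
(a2, R): Player 1 can switch to a4 (14 → 20). Not NE.
(a4, R): Player 1 gets 20, best alternative 14; Player 2 gets 19, best alternative 10. No profitable deviation — NE.
(a5, CR): Player 1 gets 16, best alternative 10; Player 2 gets 18, best alternative 9. No profitable deviation — NE.
(The remaining 10 profiles each have a profitable deviation by the same check.)

The pure Nash equilibria are (a4, R); (a5, CR).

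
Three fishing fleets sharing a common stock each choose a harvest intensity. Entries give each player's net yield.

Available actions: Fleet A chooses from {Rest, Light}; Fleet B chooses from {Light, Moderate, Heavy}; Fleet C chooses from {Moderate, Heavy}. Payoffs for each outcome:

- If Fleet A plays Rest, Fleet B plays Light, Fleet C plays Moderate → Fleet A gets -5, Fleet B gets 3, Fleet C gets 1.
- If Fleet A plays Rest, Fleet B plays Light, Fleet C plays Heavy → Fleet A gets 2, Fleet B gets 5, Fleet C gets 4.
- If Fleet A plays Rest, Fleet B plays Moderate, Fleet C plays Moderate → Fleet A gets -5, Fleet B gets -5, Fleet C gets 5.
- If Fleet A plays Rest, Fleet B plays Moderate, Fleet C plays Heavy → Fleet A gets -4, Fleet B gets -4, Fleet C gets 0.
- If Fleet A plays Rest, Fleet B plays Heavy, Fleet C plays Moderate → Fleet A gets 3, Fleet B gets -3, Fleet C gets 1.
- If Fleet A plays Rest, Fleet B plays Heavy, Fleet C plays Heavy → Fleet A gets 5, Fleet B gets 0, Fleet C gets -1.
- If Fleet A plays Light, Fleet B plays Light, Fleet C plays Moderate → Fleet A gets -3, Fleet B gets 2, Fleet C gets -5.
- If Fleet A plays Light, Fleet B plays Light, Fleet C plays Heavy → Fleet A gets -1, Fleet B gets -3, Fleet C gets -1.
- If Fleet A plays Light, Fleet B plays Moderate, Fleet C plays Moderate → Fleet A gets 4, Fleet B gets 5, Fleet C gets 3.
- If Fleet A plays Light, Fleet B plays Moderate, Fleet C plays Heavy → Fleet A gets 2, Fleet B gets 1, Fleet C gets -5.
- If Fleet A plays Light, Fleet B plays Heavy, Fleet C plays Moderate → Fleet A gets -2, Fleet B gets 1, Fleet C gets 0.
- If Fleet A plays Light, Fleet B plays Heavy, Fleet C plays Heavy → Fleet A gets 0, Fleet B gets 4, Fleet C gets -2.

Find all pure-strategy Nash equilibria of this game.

The pure Nash equilibria are (Rest, Light, Heavy), (Light, Moderate, Moderate).

(Rest, Light, Moderate): Fleet A can switch to Light (-5 → -3). Not NE.
(Rest, Light, Heavy): Fleet A gets 2, best alternative -1; Fleet B gets 5, best alternative 0; Fleet C gets 4, best alternative 1. No profitable deviation — NE.
(Rest, Moderate, Moderate): Fleet A can switch to Light (-5 → 4). Not NE.
(Rest, Moderate, Heavy): Fleet A can switch to Light (-4 → 2). Not NE.
(Rest, Heavy, Moderate): Fleet B can switch to Light (-3 → 3). Not NE.
(Rest, Heavy, Heavy): Fleet B can switch to Light (0 → 5). Not NE.
(Light, Light, Moderate): Fleet B can switch to Moderate (2 → 5). Not NE.
(Light, Moderate, Moderate): Fleet A gets 4, best alternative -5; Fleet B gets 5, best alternative 2; Fleet C gets 3, best alternative -5. No profitable deviation — NE.
(The remaining 4 profiles each have a profitable deviation by the same check.)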